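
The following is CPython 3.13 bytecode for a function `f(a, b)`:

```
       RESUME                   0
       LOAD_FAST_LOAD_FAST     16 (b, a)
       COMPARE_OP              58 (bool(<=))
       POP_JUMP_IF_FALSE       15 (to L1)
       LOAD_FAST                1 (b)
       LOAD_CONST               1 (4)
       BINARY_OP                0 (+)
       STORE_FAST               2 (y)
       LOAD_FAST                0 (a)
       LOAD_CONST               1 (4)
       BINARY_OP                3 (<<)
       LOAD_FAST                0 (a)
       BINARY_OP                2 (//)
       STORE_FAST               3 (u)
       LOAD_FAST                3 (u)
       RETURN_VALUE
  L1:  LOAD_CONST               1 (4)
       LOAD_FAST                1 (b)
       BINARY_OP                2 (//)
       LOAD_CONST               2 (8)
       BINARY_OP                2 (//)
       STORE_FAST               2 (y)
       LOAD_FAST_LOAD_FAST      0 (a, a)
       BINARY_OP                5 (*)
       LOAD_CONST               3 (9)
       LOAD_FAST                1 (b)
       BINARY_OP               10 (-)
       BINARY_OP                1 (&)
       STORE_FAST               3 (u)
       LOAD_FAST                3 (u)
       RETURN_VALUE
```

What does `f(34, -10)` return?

16

LOAD_FAST_LOAD_FAST b,a → push -10,34. Stack: [-10, 34]
COMPARE_OP bool(<=) → -10 vs 34 = True. Stack: [True]
POP_JUMP_IF_FALSE → pop True; no jump. Stack: []
LOAD_FAST b → push -10. Stack: [-10]
LOAD_CONST → push 4. Stack: [-10, 4]
BINARY_OP + → -10 + 4 = -6. Stack: [-6]
STORE_FAST y → y=-6. Stack: []
LOAD_FAST a → push 34. Stack: [34]
LOAD_CONST → push 4. Stack: [34, 4]
BINARY_OP << → 34 << 4 = 544. Stack: [544]
LOAD_FAST a → push 34. Stack: [544, 34]
BINARY_OP // → 544 // 34 = 16. Stack: [16]
STORE_FAST u → u=16. Stack: []
LOAD_FAST u → push 16. Stack: [16]
RETURN_VALUE → return 16.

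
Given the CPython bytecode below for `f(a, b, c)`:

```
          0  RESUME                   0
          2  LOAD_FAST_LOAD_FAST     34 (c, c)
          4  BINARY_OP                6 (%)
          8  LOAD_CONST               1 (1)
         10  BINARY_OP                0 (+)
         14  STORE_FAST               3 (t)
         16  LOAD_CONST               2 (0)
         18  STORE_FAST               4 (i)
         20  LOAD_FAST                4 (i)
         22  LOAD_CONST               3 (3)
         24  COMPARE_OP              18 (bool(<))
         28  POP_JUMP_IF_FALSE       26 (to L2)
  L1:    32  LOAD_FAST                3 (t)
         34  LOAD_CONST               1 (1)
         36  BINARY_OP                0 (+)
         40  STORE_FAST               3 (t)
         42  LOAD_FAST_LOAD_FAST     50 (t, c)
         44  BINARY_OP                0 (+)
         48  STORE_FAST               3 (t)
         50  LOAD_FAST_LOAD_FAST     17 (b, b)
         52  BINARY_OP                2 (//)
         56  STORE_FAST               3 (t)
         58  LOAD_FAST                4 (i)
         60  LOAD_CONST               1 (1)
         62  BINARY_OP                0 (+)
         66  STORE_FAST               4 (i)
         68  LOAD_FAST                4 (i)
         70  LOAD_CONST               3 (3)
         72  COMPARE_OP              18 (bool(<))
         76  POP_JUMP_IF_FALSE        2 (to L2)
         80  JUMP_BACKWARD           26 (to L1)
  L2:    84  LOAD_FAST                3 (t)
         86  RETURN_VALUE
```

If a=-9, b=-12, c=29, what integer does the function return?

1

LOAD_FAST_LOAD_FAST c,c → push 29,29
BINARY_OP % → 29 % 29 = 0
LOAD_CONST → push 1
BINARY_OP + → 0 + 1 = 1
STORE_FAST t → t=1
LOAD_CONST → push 0
STORE_FAST i → i=0
LOAD_FAST i → push 0
LOAD_CONST → push 3
COMPARE_OP bool(<) → 0 vs 3 = True
POP_JUMP_IF_FALSE → pop True; no jump
LOAD_FAST t → push 1
LOAD_CONST → push 1
BINARY_OP + → 1 + 1 = 2
STORE_FAST t → t=2
LOAD_FAST_LOAD_FAST t,c → push 2,29
BINARY_OP + → 2 + 29 = 31
STORE_FAST t → t=31
LOAD_FAST_LOAD_FAST b,b → push -12,-12
BINARY_OP // → -12 // -12 = 1
STORE_FAST t → t=1
LOAD_FAST i → push 0
LOAD_CONST → push 1
BINARY_OP + → 0 + 1 = 1
STORE_FAST i → i=1
LOAD_FAST i → push 1
LOAD_CONST → push 3
COMPARE_OP bool(<) → 1 vs 3 = True
POP_JUMP_IF_FALSE → pop True; no jump
LOAD_FAST t → push 1
LOAD_CONST → push 1
BINARY_OP + → 1 + 1 = 2
STORE_FAST t → t=2
LOAD_FAST_LOAD_FAST t,c → push 2,29
BINARY_OP + → 2 + 29 = 31
STORE_FAST t → t=31
LOAD_FAST_LOAD_FAST b,b → push -12,-12
BINARY_OP // → -12 // -12 = 1
STORE_FAST t → t=1
LOAD_FAST i → push 1
LOAD_CONST → push 1
BINARY_OP + → 1 + 1 = 2
STORE_FAST i → i=2
LOAD_FAST i → push 2
LOAD_CONST → push 3
COMPARE_OP bool(<) → 2 vs 3 = True
POP_JUMP_IF_FALSE → pop True; no jump
LOAD_FAST t → push 1
LOAD_CONST → push 1
BINARY_OP + → 1 + 1 = 2
STORE_FAST t → t=2
LOAD_FAST_LOAD_FAST t,c → push 2,29
BINARY_OP + → 2 + 29 = 31
STORE_FAST t → t=31
LOAD_FAST_LOAD_FAST b,b → push -12,-12
BINARY_OP // → -12 // -12 = 1
STORE_FAST t → t=1
LOAD_FAST i → push 2
LOAD_CONST → push 1
BINARY_OP + → 2 + 1 = 3
STORE_FAST i → i=3
LOAD_FAST i → push 3
LOAD_CONST → push 3
COMPARE_OP bool(<) → 3 vs 3 = False
POP_JUMP_IF_FALSE → pop False; jump
LOAD_FAST t → push 1
RETURN_VALUE → return 1.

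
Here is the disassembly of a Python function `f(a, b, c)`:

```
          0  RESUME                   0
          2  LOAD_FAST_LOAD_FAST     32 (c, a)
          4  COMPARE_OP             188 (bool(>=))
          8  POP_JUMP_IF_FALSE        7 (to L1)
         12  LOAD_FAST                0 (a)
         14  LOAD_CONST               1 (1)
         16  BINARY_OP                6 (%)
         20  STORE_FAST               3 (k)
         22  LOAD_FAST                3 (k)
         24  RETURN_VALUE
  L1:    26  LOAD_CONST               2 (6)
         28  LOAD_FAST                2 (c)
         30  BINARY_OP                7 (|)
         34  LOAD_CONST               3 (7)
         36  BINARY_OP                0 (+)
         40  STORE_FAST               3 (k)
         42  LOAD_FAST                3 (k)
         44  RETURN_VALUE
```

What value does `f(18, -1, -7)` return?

6

LOAD_FAST_LOAD_FAST c,a → push -7,18. Stack: [-7, 18]
COMPARE_OP bool(>=) → -7 vs 18 = False. Stack: [False]
POP_JUMP_IF_FALSE → pop False; jump. Stack: []
LOAD_CONST → push 6. Stack: [6]
LOAD_FAST c → push -7. Stack: [6, -7]
BINARY_OP | → 6 | -7 = -1. Stack: [-1]
LOAD_CONST → push 7. Stack: [-1, 7]
BINARY_OP + → -1 + 7 = 6. Stack: [6]
STORE_FAST k → k=6. Stack: []
LOAD_FAST k → push 6. Stack: [6]
RETURN_VALUE → return 6.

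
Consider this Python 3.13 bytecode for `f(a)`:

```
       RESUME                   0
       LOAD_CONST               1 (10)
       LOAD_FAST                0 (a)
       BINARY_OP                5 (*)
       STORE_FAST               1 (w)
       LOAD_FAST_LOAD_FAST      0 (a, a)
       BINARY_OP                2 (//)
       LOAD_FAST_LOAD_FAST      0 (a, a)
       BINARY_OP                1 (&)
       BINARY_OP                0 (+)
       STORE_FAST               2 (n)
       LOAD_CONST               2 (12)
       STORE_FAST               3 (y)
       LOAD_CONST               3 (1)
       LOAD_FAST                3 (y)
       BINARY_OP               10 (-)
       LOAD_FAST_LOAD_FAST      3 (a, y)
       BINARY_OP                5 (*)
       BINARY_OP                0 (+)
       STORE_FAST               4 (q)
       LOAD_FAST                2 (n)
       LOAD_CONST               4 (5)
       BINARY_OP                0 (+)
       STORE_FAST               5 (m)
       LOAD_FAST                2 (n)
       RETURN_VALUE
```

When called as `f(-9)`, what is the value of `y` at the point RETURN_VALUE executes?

12

LOAD_CONST → push 10. Stack: [10]
LOAD_FAST a → push -9. Stack: [10, -9]
BINARY_OP * → 10 * -9 = -90. Stack: [-90]
STORE_FAST w → w=-90. Stack: []
LOAD_FAST_LOAD_FAST a,a → push -9,-9. Stack: [-9, -9]
BINARY_OP // → -9 // -9 = 1. Stack: [1]
LOAD_FAST_LOAD_FAST a,a → push -9,-9. Stack: [1, -9, -9]
BINARY_OP & → -9 & -9 = -9. Stack: [1, -9]
BINARY_OP + → 1 + -9 = -8. Stack: [-8]
STORE_FAST n → n=-8. Stack: []
LOAD_CONST → push 12. Stack: [12]
STORE_FAST y → y=12. Stack: []
LOAD_CONST → push 1. Stack: [1]
LOAD_FAST y → push 12. Stack: [1, 12]
BINARY_OP - → 1 - 12 = -11. Stack: [-11]
LOAD_FAST_LOAD_FAST a,y → push -9,12. Stack: [-11, -9, 12]
BINARY_OP * → -9 * 12 = -108. Stack: [-11, -108]
BINARY_OP + → -11 + -108 = -119. Stack: [-119]
STORE_FAST q → q=-119. Stack: []
LOAD_FAST n → push -8. Stack: [-8]
LOAD_CONST → push 5. Stack: [-8, 5]
BINARY_OP + → -8 + 5 = -3. Stack: [-3]
STORE_FAST m → m=-3. Stack: []
LOAD_FAST n → push -8. Stack: [-8]
RETURN_VALUE → return -8.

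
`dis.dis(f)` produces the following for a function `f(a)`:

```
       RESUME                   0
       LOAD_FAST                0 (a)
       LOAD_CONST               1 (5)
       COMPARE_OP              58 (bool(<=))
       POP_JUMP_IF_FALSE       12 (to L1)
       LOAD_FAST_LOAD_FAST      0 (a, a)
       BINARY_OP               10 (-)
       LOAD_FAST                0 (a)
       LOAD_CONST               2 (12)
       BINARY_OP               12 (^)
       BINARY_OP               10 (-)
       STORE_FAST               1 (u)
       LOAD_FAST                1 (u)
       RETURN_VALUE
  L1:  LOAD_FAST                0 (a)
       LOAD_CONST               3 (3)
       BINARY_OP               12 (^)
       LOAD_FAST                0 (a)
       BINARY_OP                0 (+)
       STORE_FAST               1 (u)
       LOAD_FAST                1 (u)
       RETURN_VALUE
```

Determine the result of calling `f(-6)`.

LOAD_FAST a → push -6. Stack: [-6]
LOAD_CONST → push 5. Stack: [-6, 5]
COMPARE_OP bool(<=) → -6 vs 5 = True. Stack: [True]
POP_JUMP_IF_FALSE → pop True; no jump. Stack: []
LOAD_FAST_LOAD_FAST a,a → push -6,-6. Stack: [-6, -6]
BINARY_OP - → -6 - -6 = 0. Stack: [0]
LOAD_FAST a → push -6. Stack: [0, -6]
LOAD_CONST → push 12. Stack: [0, -6, 12]
BINARY_OP ^ → -6 ^ 12 = -10. Stack: [0, -10]
BINARY_OP - → 0 - -10 = 10. Stack: [10]
STORE_FAST u → u=10. Stack: []
LOAD_FAST u → push 10. Stack: [10]
RETURN_VALUE → return 10.

10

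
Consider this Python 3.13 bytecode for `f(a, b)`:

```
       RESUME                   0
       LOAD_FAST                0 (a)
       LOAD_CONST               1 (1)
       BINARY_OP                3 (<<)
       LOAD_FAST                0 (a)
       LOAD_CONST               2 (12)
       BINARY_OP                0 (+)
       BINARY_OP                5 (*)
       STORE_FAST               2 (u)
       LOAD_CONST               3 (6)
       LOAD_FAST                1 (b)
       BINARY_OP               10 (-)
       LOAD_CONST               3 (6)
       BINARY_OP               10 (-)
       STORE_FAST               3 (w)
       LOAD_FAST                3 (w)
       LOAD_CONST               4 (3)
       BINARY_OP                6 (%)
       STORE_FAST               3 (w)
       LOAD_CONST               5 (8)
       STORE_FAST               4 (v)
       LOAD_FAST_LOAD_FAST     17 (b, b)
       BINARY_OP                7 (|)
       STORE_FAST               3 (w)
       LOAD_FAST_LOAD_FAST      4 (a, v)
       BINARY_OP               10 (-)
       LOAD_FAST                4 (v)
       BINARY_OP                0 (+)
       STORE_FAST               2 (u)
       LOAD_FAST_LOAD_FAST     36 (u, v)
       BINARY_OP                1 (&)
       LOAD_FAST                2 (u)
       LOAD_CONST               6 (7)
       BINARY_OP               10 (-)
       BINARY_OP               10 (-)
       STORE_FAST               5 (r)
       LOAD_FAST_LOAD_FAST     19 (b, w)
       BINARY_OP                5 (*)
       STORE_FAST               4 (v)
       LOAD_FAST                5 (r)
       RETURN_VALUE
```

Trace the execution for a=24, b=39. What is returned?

-9

LOAD_FAST a → push 24. Stack: [24]
LOAD_CONST → push 1. Stack: [24, 1]
BINARY_OP << → 24 << 1 = 48. Stack: [48]
LOAD_FAST a → push 24. Stack: [48, 24]
LOAD_CONST → push 12. Stack: [48, 24, 12]
BINARY_OP + → 24 + 12 = 36. Stack: [48, 36]
BINARY_OP * → 48 * 36 = 1728. Stack: [1728]
STORE_FAST u → u=1728. Stack: []
LOAD_CONST → push 6. Stack: [6]
LOAD_FAST b → push 39. Stack: [6, 39]
BINARY_OP - → 6 - 39 = -33. Stack: [-33]
LOAD_CONST → push 6. Stack: [-33, 6]
BINARY_OP - → -33 - 6 = -39. Stack: [-39]
STORE_FAST w → w=-39. Stack: []
LOAD_FAST w → push -39. Stack: [-39]
LOAD_CONST → push 3. Stack: [-39, 3]
BINARY_OP % → -39 % 3 = 0. Stack: [0]
STORE_FAST w → w=0. Stack: []
LOAD_CONST → push 8. Stack: [8]
STORE_FAST v → v=8. Stack: []
LOAD_FAST_LOAD_FAST b,b → push 39,39. Stack: [39, 39]
BINARY_OP | → 39 | 39 = 39. Stack: [39]
STORE_FAST w → w=39. Stack: []
LOAD_FAST_LOAD_FAST a,v → push 24,8. Stack: [24, 8]
BINARY_OP - → 24 - 8 = 16. Stack: [16]
LOAD_FAST v → push 8. Stack: [16, 8]
BINARY_OP + → 16 + 8 = 24. Stack: [24]
STORE_FAST u → u=24. Stack: []
LOAD_FAST_LOAD_FAST u,v → push 24,8. Stack: [24, 8]
BINARY_OP & → 24 & 8 = 8. Stack: [8]
LOAD_FAST u → push 24. Stack: [8, 24]
LOAD_CONST → push 7. Stack: [8, 24, 7]
BINARY_OP - → 24 - 7 = 17. Stack: [8, 17]
BINARY_OP - → 8 - 17 = -9. Stack: [-9]
STORE_FAST r → r=-9. Stack: []
LOAD_FAST_LOAD_FAST b,w → push 39,39. Stack: [39, 39]
BINARY_OP * → 39 * 39 = 1521. Stack: [1521]
STORE_FAST v → v=1521. Stack: []
LOAD_FAST r → push -9. Stack: [-9]
RETURN_VALUE → return -9.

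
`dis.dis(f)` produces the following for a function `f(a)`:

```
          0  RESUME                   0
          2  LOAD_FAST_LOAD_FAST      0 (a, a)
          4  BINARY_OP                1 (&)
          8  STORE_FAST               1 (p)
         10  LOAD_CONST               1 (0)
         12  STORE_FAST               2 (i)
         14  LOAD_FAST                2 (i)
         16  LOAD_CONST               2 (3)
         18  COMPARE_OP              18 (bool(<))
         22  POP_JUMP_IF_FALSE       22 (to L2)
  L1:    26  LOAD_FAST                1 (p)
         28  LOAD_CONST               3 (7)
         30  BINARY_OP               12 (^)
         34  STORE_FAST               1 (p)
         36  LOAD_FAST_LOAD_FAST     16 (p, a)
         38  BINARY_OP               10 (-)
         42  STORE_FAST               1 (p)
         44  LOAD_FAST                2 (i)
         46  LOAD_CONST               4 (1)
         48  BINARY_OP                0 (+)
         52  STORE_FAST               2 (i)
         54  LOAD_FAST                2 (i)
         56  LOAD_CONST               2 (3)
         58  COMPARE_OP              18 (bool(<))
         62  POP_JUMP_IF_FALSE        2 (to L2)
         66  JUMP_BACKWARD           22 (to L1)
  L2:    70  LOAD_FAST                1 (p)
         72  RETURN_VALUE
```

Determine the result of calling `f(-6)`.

19

LOAD_FAST_LOAD_FAST a,a → push -6,-6. Stack: [-6, -6]
BINARY_OP & → -6 & -6 = -6. Stack: [-6]
STORE_FAST p → p=-6. Stack: []
LOAD_CONST → push 0. Stack: [0]
STORE_FAST i → i=0. Stack: []
LOAD_FAST i → push 0. Stack: [0]
LOAD_CONST → push 3. Stack: [0, 3]
COMPARE_OP bool(<) → 0 vs 3 = True. Stack: [True]
POP_JUMP_IF_FALSE → pop True; no jump. Stack: []
LOAD_FAST p → push -6. Stack: [-6]
LOAD_CONST → push 7. Stack: [-6, 7]
BINARY_OP ^ → -6 ^ 7 = -3. Stack: [-3]
STORE_FAST p → p=-3. Stack: []
LOAD_FAST_LOAD_FAST p,a → push -3,-6. Stack: [-3, -6]
BINARY_OP - → -3 - -6 = 3. Stack: [3]
STORE_FAST p → p=3. Stack: []
LOAD_FAST i → push 0. Stack: [0]
LOAD_CONST → push 1. Stack: [0, 1]
BINARY_OP + → 0 + 1 = 1. Stack: [1]
STORE_FAST i → i=1. Stack: []
LOAD_FAST i → push 1. Stack: [1]
LOAD_CONST → push 3. Stack: [1, 3]
COMPARE_OP bool(<) → 1 vs 3 = True. Stack: [True]
POP_JUMP_IF_FALSE → pop True; no jump. Stack: []
LOAD_FAST p → push 3. Stack: [3]
LOAD_CONST → push 7. Stack: [3, 7]
BINARY_OP ^ → 3 ^ 7 = 4. Stack: [4]
STORE_FAST p → p=4. Stack: []
LOAD_FAST_LOAD_FAST p,a → push 4,-6. Stack: [4, -6]
BINARY_OP - → 4 - -6 = 10. Stack: [10]
STORE_FAST p → p=10. Stack: []
LOAD_FAST i → push 1. Stack: [1]
LOAD_CONST → push 1. Stack: [1, 1]
BINARY_OP + → 1 + 1 = 2. Stack: [2]
STORE_FAST i → i=2. Stack: []
LOAD_FAST i → push 2. Stack: [2]
LOAD_CONST → push 3. Stack: [2, 3]
COMPARE_OP bool(<) → 2 vs 3 = True. Stack: [True]
POP_JUMP_IF_FALSE → pop True; no jump. Stack: []
LOAD_FAST p → push 10. Stack: [10]
LOAD_CONST → push 7. Stack: [10, 7]
BINARY_OP ^ → 10 ^ 7 = 13. Stack: [13]
STORE_FAST p → p=13. Stack: []
LOAD_FAST_LOAD_FAST p,a → push 13,-6. Stack: [13, -6]
BINARY_OP - → 13 - -6 = 19. Stack: [19]
STORE_FAST p → p=19. Stack: []
LOAD_FAST i → push 2. Stack: [2]
LOAD_CONST → push 1. Stack: [2, 1]
BINARY_OP + → 2 + 1 = 3. Stack: [3]
STORE_FAST i → i=3. Stack: []
LOAD_FAST i → push 3. Stack: [3]
LOAD_CONST → push 3. Stack: [3, 3]
COMPARE_OP bool(<) → 3 vs 3 = False. Stack: [False]
POP_JUMP_IF_FALSE → pop False; jump. Stack: []
LOAD_FAST p → push 19. Stack: [19]
RETURN_VALUE → return 19.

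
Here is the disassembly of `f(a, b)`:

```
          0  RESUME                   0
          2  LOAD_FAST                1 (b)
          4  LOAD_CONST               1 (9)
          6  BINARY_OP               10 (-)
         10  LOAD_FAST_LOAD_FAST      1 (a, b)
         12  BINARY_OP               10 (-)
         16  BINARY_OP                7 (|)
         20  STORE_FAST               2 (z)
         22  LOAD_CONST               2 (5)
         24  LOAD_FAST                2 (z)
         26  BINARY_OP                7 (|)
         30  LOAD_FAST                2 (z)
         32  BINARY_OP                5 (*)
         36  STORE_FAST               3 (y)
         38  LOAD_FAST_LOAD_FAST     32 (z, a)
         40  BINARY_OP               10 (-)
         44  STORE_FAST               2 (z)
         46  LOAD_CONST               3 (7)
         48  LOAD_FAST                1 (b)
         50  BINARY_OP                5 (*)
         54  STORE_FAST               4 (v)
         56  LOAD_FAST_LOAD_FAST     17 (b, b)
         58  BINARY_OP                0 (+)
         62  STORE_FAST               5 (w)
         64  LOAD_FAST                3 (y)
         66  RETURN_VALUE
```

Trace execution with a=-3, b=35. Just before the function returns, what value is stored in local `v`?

LOAD_FAST b → push 35. Stack: [35]
LOAD_CONST → push 9. Stack: [35, 9]
BINARY_OP - → 35 - 9 = 26. Stack: [26]
LOAD_FAST_LOAD_FAST a,b → push -3,35. Stack: [26, -3, 35]
BINARY_OP - → -3 - 35 = -38. Stack: [26, -38]
BINARY_OP | → 26 | -38 = -38. Stack: [-38]
STORE_FAST z → z=-38. Stack: []
LOAD_CONST → push 5. Stack: [5]
LOAD_FAST z → push -38. Stack: [5, -38]
BINARY_OP | → 5 | -38 = -33. Stack: [-33]
LOAD_FAST z → push -38. Stack: [-33, -38]
BINARY_OP * → -33 * -38 = 1254. Stack: [1254]
STORE_FAST y → y=1254. Stack: []
LOAD_FAST_LOAD_FAST z,a → push -38,-3. Stack: [-38, -3]
BINARY_OP - → -38 - -3 = -35. Stack: [-35]
STORE_FAST z → z=-35. Stack: []
LOAD_CONST → push 7. Stack: [7]
LOAD_FAST b → push 35. Stack: [7, 35]
BINARY_OP * → 7 * 35 = 245. Stack: [245]
STORE_FAST v → v=245. Stack: []
LOAD_FAST_LOAD_FAST b,b → push 35,35. Stack: [35, 35]
BINARY_OP + → 35 + 35 = 70. Stack: [70]
STORE_FAST w → w=70. Stack: []
LOAD_FAST y → push 1254. Stack: [1254]
RETURN_VALUE → return 1254.

245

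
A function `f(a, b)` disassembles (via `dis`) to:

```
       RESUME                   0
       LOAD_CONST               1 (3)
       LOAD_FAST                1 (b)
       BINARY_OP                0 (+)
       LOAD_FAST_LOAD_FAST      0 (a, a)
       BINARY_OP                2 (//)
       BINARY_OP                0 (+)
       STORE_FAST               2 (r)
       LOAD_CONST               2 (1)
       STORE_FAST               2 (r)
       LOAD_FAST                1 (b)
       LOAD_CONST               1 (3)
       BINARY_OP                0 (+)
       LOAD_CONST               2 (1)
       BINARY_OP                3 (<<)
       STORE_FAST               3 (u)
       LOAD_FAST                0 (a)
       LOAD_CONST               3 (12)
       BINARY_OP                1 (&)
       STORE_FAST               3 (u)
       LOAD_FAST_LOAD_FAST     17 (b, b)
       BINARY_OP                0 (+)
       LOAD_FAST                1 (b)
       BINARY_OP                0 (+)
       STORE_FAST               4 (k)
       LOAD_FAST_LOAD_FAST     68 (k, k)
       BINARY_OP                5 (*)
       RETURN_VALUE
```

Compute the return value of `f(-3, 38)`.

12996

LOAD_CONST → push 3. Stack: [3]
LOAD_FAST b → push 38. Stack: [3, 38]
BINARY_OP + → 3 + 38 = 41. Stack: [41]
LOAD_FAST_LOAD_FAST a,a → push -3,-3. Stack: [41, -3, -3]
BINARY_OP // → -3 // -3 = 1. Stack: [41, 1]
BINARY_OP + → 41 + 1 = 42. Stack: [42]
STORE_FAST r → r=42. Stack: []
LOAD_CONST → push 1. Stack: [1]
STORE_FAST r → r=1. Stack: []
LOAD_FAST b → push 38. Stack: [38]
LOAD_CONST → push 3. Stack: [38, 3]
BINARY_OP + → 38 + 3 = 41. Stack: [41]
LOAD_CONST → push 1. Stack: [41, 1]
BINARY_OP << → 41 << 1 = 82. Stack: [82]
STORE_FAST u → u=82. Stack: []
LOAD_FAST a → push -3. Stack: [-3]
LOAD_CONST → push 12. Stack: [-3, 12]
BINARY_OP & → -3 & 12 = 12. Stack: [12]
STORE_FAST u → u=12. Stack: []
LOAD_FAST_LOAD_FAST b,b → push 38,38. Stack: [38, 38]
BINARY_OP + → 38 + 38 = 76. Stack: [76]
LOAD_FAST b → push 38. Stack: [76, 38]
BINARY_OP + → 76 + 38 = 114. Stack: [114]
STORE_FAST k → k=114. Stack: []
LOAD_FAST_LOAD_FAST k,k → push 114,114. Stack: [114, 114]
BINARY_OP * → 114 * 114 = 12996. Stack: [12996]
RETURN_VALUE → return 12996.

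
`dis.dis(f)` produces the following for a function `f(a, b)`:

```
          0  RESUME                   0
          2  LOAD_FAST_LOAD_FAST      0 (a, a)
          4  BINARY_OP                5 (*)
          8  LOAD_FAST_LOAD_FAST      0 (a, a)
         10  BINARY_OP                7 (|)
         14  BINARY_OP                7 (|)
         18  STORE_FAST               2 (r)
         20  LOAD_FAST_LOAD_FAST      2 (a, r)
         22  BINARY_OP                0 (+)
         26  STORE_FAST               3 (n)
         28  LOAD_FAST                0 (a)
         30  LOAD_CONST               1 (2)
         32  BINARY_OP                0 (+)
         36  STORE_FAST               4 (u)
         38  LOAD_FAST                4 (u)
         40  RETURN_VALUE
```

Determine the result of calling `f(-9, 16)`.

-7

LOAD_FAST_LOAD_FAST a,a → push -9,-9. Stack: [-9, -9]
BINARY_OP * → -9 * -9 = 81. Stack: [81]
LOAD_FAST_LOAD_FAST a,a → push -9,-9. Stack: [81, -9, -9]
BINARY_OP | → -9 | -9 = -9. Stack: [81, -9]
BINARY_OP | → 81 | -9 = -9. Stack: [-9]
STORE_FAST r → r=-9. Stack: []
LOAD_FAST_LOAD_FAST a,r → push -9,-9. Stack: [-9, -9]
BINARY_OP + → -9 + -9 = -18. Stack: [-18]
STORE_FAST n → n=-18. Stack: []
LOAD_FAST a → push -9. Stack: [-9]
LOAD_CONST → push 2. Stack: [-9, 2]
BINARY_OP + → -9 + 2 = -7. Stack: [-7]
STORE_FAST u → u=-7. Stack: []
LOAD_FAST u → push -7. Stack: [-7]
RETURN_VALUE → return -7.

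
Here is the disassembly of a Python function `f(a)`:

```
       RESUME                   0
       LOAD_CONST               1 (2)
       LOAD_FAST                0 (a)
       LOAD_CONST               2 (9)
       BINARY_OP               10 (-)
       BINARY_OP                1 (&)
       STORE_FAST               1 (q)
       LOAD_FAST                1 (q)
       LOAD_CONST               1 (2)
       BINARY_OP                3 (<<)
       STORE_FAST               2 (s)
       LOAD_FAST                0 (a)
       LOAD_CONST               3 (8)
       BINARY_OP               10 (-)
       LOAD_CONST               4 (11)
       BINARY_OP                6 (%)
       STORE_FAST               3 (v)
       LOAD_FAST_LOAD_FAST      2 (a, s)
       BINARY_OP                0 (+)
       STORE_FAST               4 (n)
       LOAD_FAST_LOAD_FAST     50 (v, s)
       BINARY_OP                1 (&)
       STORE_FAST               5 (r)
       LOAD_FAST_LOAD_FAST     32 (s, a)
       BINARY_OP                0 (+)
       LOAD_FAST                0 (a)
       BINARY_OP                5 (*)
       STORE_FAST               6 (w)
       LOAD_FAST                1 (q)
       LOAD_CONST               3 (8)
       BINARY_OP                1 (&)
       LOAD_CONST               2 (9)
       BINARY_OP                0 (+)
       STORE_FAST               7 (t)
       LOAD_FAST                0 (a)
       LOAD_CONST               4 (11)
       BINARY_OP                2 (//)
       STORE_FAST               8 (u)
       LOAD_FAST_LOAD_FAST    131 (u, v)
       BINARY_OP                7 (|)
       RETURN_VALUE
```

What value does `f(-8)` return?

-1

LOAD_CONST → push 2. Stack: [2]
LOAD_FAST a → push -8. Stack: [2, -8]
LOAD_CONST → push 9. Stack: [2, -8, 9]
BINARY_OP - → -8 - 9 = -17. Stack: [2, -17]
BINARY_OP & → 2 & -17 = 2. Stack: [2]
STORE_FAST q → q=2. Stack: []
LOAD_FAST q → push 2. Stack: [2]
LOAD_CONST → push 2. Stack: [2, 2]
BINARY_OP << → 2 << 2 = 8. Stack: [8]
STORE_FAST s → s=8. Stack: []
LOAD_FAST a → push -8. Stack: [-8]
LOAD_CONST → push 8. Stack: [-8, 8]
BINARY_OP - → -8 - 8 = -16. Stack: [-16]
LOAD_CONST → push 11. Stack: [-16, 11]
BINARY_OP % → -16 % 11 = 6. Stack: [6]
STORE_FAST v → v=6. Stack: []
LOAD_FAST_LOAD_FAST a,s → push -8,8. Stack: [-8, 8]
BINARY_OP + → -8 + 8 = 0. Stack: [0]
STORE_FAST n → n=0. Stack: []
LOAD_FAST_LOAD_FAST v,s → push 6,8. Stack: [6, 8]
BINARY_OP & → 6 & 8 = 0. Stack: [0]
STORE_FAST r → r=0. Stack: []
LOAD_FAST_LOAD_FAST s,a → push 8,-8. Stack: [8, -8]
BINARY_OP + → 8 + -8 = 0. Stack: [0]
LOAD_FAST a → push -8. Stack: [0, -8]
BINARY_OP * → 0 * -8 = 0. Stack: [0]
STORE_FAST w → w=0. Stack: []
LOAD_FAST q → push 2. Stack: [2]
LOAD_CONST → push 8. Stack: [2, 8]
BINARY_OP & → 2 & 8 = 0. Stack: [0]
LOAD_CONST → push 9. Stack: [0, 9]
BINARY_OP + → 0 + 9 = 9. Stack: [9]
STORE_FAST t → t=9. Stack: []
LOAD_FAST a → push -8. Stack: [-8]
LOAD_CONST → push 11. Stack: [-8, 11]
BINARY_OP // → -8 // 11 = -1. Stack: [-1]
STORE_FAST u → u=-1. Stack: []
LOAD_FAST_LOAD_FAST u,v → push -1,6. Stack: [-1, 6]
BINARY_OP | → -1 | 6 = -1. Stack: [-1]
RETURN_VALUE → return -1.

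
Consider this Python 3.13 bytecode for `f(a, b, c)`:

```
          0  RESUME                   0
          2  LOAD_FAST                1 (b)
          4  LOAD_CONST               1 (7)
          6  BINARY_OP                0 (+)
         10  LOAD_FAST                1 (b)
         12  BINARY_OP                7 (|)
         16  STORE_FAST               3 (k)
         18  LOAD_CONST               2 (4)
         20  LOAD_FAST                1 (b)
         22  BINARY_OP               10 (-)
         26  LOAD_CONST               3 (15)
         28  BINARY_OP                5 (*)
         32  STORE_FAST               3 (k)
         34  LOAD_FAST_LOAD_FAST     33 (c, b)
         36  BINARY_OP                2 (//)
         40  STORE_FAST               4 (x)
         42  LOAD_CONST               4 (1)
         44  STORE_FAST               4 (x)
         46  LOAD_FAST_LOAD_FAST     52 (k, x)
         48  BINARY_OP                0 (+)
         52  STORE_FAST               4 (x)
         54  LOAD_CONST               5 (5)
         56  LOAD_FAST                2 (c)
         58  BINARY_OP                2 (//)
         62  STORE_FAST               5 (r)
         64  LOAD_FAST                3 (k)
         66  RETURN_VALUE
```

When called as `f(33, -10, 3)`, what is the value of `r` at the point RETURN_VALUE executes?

LOAD_FAST b → push -10. Stack: [-10]
LOAD_CONST → push 7. Stack: [-10, 7]
BINARY_OP + → -10 + 7 = -3. Stack: [-3]
LOAD_FAST b → push -10. Stack: [-3, -10]
BINARY_OP | → -3 | -10 = -1. Stack: [-1]
STORE_FAST k → k=-1. Stack: []
LOAD_CONST → push 4. Stack: [4]
LOAD_FAST b → push -10. Stack: [4, -10]
BINARY_OP - → 4 - -10 = 14. Stack: [14]
LOAD_CONST → push 15. Stack: [14, 15]
BINARY_OP * → 14 * 15 = 210. Stack: [210]
STORE_FAST k → k=210. Stack: []
LOAD_FAST_LOAD_FAST c,b → push 3,-10. Stack: [3, -10]
BINARY_OP // → 3 // -10 = -1. Stack: [-1]
STORE_FAST x → x=-1. Stack: []
LOAD_CONST → push 1. Stack: [1]
STORE_FAST x → x=1. Stack: []
LOAD_FAST_LOAD_FAST k,x → push 210,1. Stack: [210, 1]
BINARY_OP + → 210 + 1 = 211. Stack: [211]
STORE_FAST x → x=211. Stack: []
LOAD_CONST → push 5. Stack: [5]
LOAD_FAST c → push 3. Stack: [5, 3]
BINARY_OP // → 5 // 3 = 1. Stack: [1]
STORE_FAST r → r=1. Stack: []
LOAD_FAST k → push 210. Stack: [210]
RETURN_VALUE → return 210.

1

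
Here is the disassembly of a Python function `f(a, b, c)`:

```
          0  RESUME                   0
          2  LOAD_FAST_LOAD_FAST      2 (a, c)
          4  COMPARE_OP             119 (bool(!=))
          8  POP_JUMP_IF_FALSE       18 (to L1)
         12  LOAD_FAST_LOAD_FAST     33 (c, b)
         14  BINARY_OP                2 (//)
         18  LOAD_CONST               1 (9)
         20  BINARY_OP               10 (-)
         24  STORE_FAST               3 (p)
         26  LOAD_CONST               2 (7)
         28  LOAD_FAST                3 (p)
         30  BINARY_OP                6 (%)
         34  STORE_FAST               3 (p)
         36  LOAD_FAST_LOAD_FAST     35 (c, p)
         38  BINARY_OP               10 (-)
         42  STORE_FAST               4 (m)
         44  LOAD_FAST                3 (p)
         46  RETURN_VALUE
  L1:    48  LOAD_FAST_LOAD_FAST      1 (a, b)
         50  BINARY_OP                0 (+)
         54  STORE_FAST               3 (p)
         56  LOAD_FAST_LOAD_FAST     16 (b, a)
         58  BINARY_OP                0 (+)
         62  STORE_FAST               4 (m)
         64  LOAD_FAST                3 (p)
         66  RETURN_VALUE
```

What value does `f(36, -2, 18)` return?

-11

LOAD_FAST_LOAD_FAST a,c → push 36,18. Stack: [36, 18]
COMPARE_OP bool(!=) → 36 vs 18 = True. Stack: [True]
POP_JUMP_IF_FALSE → pop True; no jump. Stack: []
LOAD_FAST_LOAD_FAST c,b → push 18,-2. Stack: [18, -2]
BINARY_OP // → 18 // -2 = -9. Stack: [-9]
LOAD_CONST → push 9. Stack: [-9, 9]
BINARY_OP - → -9 - 9 = -18. Stack: [-18]
STORE_FAST p → p=-18. Stack: []
LOAD_CONST → push 7. Stack: [7]
LOAD_FAST p → push -18. Stack: [7, -18]
BINARY_OP % → 7 % -18 = -11. Stack: [-11]
STORE_FAST p → p=-11. Stack: []
LOAD_FAST_LOAD_FAST c,p → push 18,-11. Stack: [18, -11]
BINARY_OP - → 18 - -11 = 29. Stack: [29]
STORE_FAST m → m=29. Stack: []
LOAD_FAST p → push -11. Stack: [-11]
RETURN_VALUE → return -11.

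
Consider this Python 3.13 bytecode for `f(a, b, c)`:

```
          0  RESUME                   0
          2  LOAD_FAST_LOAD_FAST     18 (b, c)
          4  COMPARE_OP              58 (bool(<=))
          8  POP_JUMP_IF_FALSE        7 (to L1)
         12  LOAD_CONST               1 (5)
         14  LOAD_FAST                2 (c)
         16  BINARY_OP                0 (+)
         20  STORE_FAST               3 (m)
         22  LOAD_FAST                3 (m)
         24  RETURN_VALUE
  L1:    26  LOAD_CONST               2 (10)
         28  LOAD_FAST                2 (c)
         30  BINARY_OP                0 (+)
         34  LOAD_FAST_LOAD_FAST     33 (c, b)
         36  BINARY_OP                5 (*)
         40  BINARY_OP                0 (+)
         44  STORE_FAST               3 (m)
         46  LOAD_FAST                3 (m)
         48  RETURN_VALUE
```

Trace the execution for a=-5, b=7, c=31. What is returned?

LOAD_FAST_LOAD_FAST b,c → push 7,31. Stack: [7, 31]
COMPARE_OP bool(<=) → 7 vs 31 = True. Stack: [True]
POP_JUMP_IF_FALSE → pop True; no jump. Stack: []
LOAD_CONST → push 5. Stack: [5]
LOAD_FAST c → push 31. Stack: [5, 31]
BINARY_OP + → 5 + 31 = 36. Stack: [36]
STORE_FAST m → m=36. Stack: []
LOAD_FAST m → push 36. Stack: [36]
RETURN_VALUE → return 36.

36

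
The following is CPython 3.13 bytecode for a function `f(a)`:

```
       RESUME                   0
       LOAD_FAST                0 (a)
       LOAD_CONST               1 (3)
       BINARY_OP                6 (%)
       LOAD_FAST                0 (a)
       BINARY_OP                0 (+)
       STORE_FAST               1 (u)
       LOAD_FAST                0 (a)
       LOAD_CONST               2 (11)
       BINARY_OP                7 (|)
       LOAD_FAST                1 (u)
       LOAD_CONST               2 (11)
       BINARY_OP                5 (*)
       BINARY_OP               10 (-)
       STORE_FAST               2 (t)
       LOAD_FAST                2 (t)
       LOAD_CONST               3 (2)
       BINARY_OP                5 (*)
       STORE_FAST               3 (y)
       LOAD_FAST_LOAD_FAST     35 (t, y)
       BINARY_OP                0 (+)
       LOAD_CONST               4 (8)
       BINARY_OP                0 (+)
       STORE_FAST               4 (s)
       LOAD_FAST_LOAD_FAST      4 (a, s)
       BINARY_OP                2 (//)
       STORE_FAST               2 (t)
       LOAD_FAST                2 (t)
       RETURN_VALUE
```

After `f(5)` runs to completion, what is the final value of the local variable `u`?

LOAD_FAST a → push 5. Stack: [5]
LOAD_CONST → push 3. Stack: [5, 3]
BINARY_OP % → 5 % 3 = 2. Stack: [2]
LOAD_FAST a → push 5. Stack: [2, 5]
BINARY_OP + → 2 + 5 = 7. Stack: [7]
STORE_FAST u → u=7. Stack: []
LOAD_FAST a → push 5. Stack: [5]
LOAD_CONST → push 11. Stack: [5, 11]
BINARY_OP | → 5 | 11 = 15. Stack: [15]
LOAD_FAST u → push 7. Stack: [15, 7]
LOAD_CONST → push 11. Stack: [15, 7, 11]
BINARY_OP * → 7 * 11 = 77. Stack: [15, 77]
BINARY_OP - → 15 - 77 = -62. Stack: [-62]
STORE_FAST t → t=-62. Stack: []
LOAD_FAST t → push -62. Stack: [-62]
LOAD_CONST → push 2. Stack: [-62, 2]
BINARY_OP * → -62 * 2 = -124. Stack: [-124]
STORE_FAST y → y=-124. Stack: []
LOAD_FAST_LOAD_FAST t,y → push -62,-124. Stack: [-62, -124]
BINARY_OP + → -62 + -124 = -186. Stack: [-186]
LOAD_CONST → push 8. Stack: [-186, 8]
BINARY_OP + → -186 + 8 = -178. Stack: [-178]
STORE_FAST s → s=-178. Stack: []
LOAD_FAST_LOAD_FAST a,s → push 5,-178. Stack: [5, -178]
BINARY_OP // → 5 // -178 = -1. Stack: [-1]
STORE_FAST t → t=-1. Stack: []
LOAD_FAST t → push -1. Stack: [-1]
RETURN_VALUE → return -1.

7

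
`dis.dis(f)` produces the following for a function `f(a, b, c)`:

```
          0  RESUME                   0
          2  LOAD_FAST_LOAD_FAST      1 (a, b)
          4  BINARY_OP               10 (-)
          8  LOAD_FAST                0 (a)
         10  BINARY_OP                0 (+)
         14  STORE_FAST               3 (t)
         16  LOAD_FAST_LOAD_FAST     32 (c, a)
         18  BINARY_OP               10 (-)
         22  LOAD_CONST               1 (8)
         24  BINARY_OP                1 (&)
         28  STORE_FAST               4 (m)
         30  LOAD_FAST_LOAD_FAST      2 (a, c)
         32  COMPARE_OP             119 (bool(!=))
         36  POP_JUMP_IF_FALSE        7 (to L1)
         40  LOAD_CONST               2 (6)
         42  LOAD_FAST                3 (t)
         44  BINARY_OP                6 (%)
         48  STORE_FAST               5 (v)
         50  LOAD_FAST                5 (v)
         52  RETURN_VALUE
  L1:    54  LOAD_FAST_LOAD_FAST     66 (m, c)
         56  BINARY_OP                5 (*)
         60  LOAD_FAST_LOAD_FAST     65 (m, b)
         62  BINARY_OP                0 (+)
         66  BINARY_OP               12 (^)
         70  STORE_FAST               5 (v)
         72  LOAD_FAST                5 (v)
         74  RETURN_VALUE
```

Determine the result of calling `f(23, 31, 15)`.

LOAD_FAST_LOAD_FAST a,b → push 23,31. Stack: [23, 31]
BINARY_OP - → 23 - 31 = -8. Stack: [-8]
LOAD_FAST a → push 23. Stack: [-8, 23]
BINARY_OP + → -8 + 23 = 15. Stack: [15]
STORE_FAST t → t=15. Stack: []
LOAD_FAST_LOAD_FAST c,a → push 15,23. Stack: [15, 23]
BINARY_OP - → 15 - 23 = -8. Stack: [-8]
LOAD_CONST → push 8. Stack: [-8, 8]
BINARY_OP & → -8 & 8 = 8. Stack: [8]
STORE_FAST m → m=8. Stack: []
LOAD_FAST_LOAD_FAST a,c → push 23,15. Stack: [23, 15]
COMPARE_OP bool(!=) → 23 vs 15 = True. Stack: [True]
POP_JUMP_IF_FALSE → pop True; no jump. Stack: []
LOAD_CONST → push 6. Stack: [6]
LOAD_FAST t → push 15. Stack: [6, 15]
BINARY_OP % → 6 % 15 = 6. Stack: [6]
STORE_FAST v → v=6. Stack: []
LOAD_FAST v → push 6. Stack: [6]
RETURN_VALUE → return 6.

6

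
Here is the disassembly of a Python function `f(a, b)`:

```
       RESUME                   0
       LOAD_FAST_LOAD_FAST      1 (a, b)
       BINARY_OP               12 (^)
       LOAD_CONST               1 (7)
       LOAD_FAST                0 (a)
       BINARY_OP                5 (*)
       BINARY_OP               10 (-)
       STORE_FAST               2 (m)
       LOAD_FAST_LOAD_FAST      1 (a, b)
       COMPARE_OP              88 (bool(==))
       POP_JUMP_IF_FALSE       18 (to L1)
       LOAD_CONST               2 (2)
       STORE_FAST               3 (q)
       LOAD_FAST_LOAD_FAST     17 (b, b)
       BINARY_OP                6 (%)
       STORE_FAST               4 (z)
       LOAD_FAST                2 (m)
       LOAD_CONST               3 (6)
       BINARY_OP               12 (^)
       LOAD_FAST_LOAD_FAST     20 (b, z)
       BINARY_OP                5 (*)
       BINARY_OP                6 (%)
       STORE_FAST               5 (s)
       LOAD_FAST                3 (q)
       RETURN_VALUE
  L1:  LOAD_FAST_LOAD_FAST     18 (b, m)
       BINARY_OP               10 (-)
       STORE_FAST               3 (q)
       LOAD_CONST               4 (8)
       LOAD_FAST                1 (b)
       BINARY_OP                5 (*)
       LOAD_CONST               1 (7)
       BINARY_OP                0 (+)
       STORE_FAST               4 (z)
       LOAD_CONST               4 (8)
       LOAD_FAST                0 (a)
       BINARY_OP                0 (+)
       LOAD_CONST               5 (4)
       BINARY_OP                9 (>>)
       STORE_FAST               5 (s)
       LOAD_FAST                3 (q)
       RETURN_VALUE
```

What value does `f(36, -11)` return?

LOAD_FAST_LOAD_FAST a,b → push 36,-11. Stack: [36, -11]
BINARY_OP ^ → 36 ^ -11 = -47. Stack: [-47]
LOAD_CONST → push 7. Stack: [-47, 7]
LOAD_FAST a → push 36. Stack: [-47, 7, 36]
BINARY_OP * → 7 * 36 = 252. Stack: [-47, 252]
BINARY_OP - → -47 - 252 = -299. Stack: [-299]
STORE_FAST m → m=-299. Stack: []
LOAD_FAST_LOAD_FAST a,b → push 36,-11. Stack: [36, -11]
COMPARE_OP bool(==) → 36 vs -11 = False. Stack: [False]
POP_JUMP_IF_FALSE → pop False; jump. Stack: []
LOAD_FAST_LOAD_FAST b,m → push -11,-299. Stack: [-11, -299]
BINARY_OP - → -11 - -299 = 288. Stack: [288]
STORE_FAST q → q=288. Stack: []
LOAD_CONST → push 8. Stack: [8]
LOAD_FAST b → push -11. Stack: [8, -11]
BINARY_OP * → 8 * -11 = -88. Stack: [-88]
LOAD_CONST → push 7. Stack: [-88, 7]
BINARY_OP + → -88 + 7 = -81. Stack: [-81]
STORE_FAST z → z=-81. Stack: []
LOAD_CONST → push 8. Stack: [8]
LOAD_FAST a → push 36. Stack: [8, 36]
BINARY_OP + → 8 + 36 = 44. Stack: [44]
LOAD_CONST → push 4. Stack: [44, 4]
BINARY_OP >> → 44 >> 4 = 2. Stack: [2]
STORE_FAST s → s=2. Stack: []
LOAD_FAST q → push 288. Stack: [288]
RETURN_VALUE → return 288.

288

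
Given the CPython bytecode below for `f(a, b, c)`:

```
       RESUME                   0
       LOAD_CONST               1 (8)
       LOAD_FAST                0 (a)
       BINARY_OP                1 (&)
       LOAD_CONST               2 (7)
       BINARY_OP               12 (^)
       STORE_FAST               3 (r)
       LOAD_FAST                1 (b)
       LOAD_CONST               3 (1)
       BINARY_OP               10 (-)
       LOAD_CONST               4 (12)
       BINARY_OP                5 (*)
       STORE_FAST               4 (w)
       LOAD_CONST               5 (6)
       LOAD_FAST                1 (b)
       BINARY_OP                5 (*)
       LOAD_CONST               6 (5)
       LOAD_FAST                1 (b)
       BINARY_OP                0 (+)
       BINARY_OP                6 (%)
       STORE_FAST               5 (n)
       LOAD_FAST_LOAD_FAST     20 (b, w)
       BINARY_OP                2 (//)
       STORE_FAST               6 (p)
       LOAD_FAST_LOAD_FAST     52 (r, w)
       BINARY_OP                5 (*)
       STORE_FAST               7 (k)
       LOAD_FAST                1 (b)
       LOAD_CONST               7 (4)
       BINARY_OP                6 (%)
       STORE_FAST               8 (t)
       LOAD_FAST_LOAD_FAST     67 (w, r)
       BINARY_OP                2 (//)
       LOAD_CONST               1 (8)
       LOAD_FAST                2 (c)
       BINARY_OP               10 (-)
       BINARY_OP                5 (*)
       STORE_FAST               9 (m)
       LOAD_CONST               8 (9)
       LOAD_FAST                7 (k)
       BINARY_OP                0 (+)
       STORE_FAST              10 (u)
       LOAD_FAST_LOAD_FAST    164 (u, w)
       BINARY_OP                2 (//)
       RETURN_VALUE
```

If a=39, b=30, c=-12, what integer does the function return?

7

LOAD_CONST → push 8. Stack: [8]
LOAD_FAST a → push 39. Stack: [8, 39]
BINARY_OP & → 8 & 39 = 0. Stack: [0]
LOAD_CONST → push 7. Stack: [0, 7]
BINARY_OP ^ → 0 ^ 7 = 7. Stack: [7]
STORE_FAST r → r=7. Stack: []
LOAD_FAST b → push 30. Stack: [30]
LOAD_CONST → push 1. Stack: [30, 1]
BINARY_OP - → 30 - 1 = 29. Stack: [29]
LOAD_CONST → push 12. Stack: [29, 12]
BINARY_OP * → 29 * 12 = 348. Stack: [348]
STORE_FAST w → w=348. Stack: []
LOAD_CONST → push 6. Stack: [6]
LOAD_FAST b → push 30. Stack: [6, 30]
BINARY_OP * → 6 * 30 = 180. Stack: [180]
LOAD_CONST → push 5. Stack: [180, 5]
LOAD_FAST b → push 30. Stack: [180, 5, 30]
BINARY_OP + → 5 + 30 = 35. Stack: [180, 35]
BINARY_OP % → 180 % 35 = 5. Stack: [5]
STORE_FAST n → n=5. Stack: []
LOAD_FAST_LOAD_FAST b,w → push 30,348. Stack: [30, 348]
BINARY_OP // → 30 // 348 = 0. Stack: [0]
STORE_FAST p → p=0. Stack: []
LOAD_FAST_LOAD_FAST r,w → push 7,348. Stack: [7, 348]
BINARY_OP * → 7 * 348 = 2436. Stack: [2436]
STORE_FAST k → k=2436. Stack: []
LOAD_FAST b → push 30. Stack: [30]
LOAD_CONST → push 4. Stack: [30, 4]
BINARY_OP % → 30 % 4 = 2. Stack: [2]
STORE_FAST t → t=2. Stack: []
LOAD_FAST_LOAD_FAST w,r → push 348,7. Stack: [348, 7]
BINARY_OP // → 348 // 7 = 49. Stack: [49]
LOAD_CONST → push 8. Stack: [49, 8]
LOAD_FAST c → push -12. Stack: [49, 8, -12]
BINARY_OP - → 8 - -12 = 20. Stack: [49, 20]
BINARY_OP * → 49 * 20 = 980. Stack: [980]
STORE_FAST m → m=980. Stack: []
LOAD_CONST → push 9. Stack: [9]
LOAD_FAST k → push 2436. Stack: [9, 2436]
BINARY_OP + → 9 + 2436 = 2445. Stack: [2445]
STORE_FAST u → u=2445. Stack: []
LOAD_FAST_LOAD_FAST u,w → push 2445,348. Stack: [2445, 348]
BINARY_OP // → 2445 // 348 = 7. Stack: [7]
RETURN_VALUE → return 7.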